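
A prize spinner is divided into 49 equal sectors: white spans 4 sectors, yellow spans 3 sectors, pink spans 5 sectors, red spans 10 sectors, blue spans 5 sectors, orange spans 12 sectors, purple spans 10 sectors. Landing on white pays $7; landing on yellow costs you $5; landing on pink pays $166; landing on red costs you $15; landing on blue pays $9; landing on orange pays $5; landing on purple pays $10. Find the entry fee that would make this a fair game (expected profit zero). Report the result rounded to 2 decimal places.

E[payout] = (4/49)·7 + (3/49)·(-5) + (5/49)·166 + (10/49)·(-15) + (5/49)·9 + (12/49)·5 + (10/49)·10 = 898/49
Fair fee = E[payout] = 898/49 ≈ $18.33

$18.33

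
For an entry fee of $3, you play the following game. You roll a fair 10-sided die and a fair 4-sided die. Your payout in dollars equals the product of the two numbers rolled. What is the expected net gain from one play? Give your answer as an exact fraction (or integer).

43/4 dollars

Distribution of the product of the two numbers rolled: 1 w.p. 1/40, 2 w.p. 1/20, 3 w.p. 1/20, 4 w.p. 3/40, 5 w.p. 1/40, 6 w.p. 3/40, …
E[payout] = (1/40)·1 + (1/20)·2 + (1/20)·3 + (3/40)·4 + (1/40)·5 + (3/40)·6 + (1/40)·7 + (3/40)·8 + (1/20)·9 + (1/20)·10 + (3/40)·12 + (1/40)·14 + (1/40)·15 + (1/20)·16 + (1/20)·18 + (1/20)·20 + (1/40)·21 + (1/20)·24 + (1/40)·27 + (1/40)·28 + (1/40)·30 + (1/40)·32 + (1/40)·36 + (1/40)·40 = 55/4
Expected profit = 55/4 − 3 = 43/4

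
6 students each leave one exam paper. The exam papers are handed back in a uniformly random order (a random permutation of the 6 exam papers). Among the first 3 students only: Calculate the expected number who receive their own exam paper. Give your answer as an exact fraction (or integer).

Let Xᵢ = 1 if person i gets their own exam paper. For each i, P(Xᵢ=1) = 1/6.
By linearity of expectation, E[X₁+…+X_3] = 3·(1/6) = 1/2.

1/2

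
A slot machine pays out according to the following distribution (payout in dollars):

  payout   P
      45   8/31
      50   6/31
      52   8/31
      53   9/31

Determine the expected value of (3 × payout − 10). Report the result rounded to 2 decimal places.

140.29

E[3x-10] = (8/31)·125 + (6/31)·140 + (8/31)·146 + (9/31)·149
     = 4349/31 ≈ 140.29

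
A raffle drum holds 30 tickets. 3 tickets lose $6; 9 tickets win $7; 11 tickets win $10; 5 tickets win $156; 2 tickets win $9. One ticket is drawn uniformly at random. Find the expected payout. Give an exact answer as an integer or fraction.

E[payout] = (3/30)·(-6) + (9/30)·7 + (11/30)·10 + (5/30)·156 + (2/30)·9 = 953/30

953/30 dollars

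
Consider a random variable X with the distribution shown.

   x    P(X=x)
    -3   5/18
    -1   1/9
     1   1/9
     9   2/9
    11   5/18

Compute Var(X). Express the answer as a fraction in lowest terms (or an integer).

E[X] = (5/18)·(-3) + (1/9)·(-1) + (1/9)·1 + (2/9)·9 + (5/18)·11 = 38/9
E[X²] = (5/18)·9 + (1/9)·1 + (1/9)·1 + (2/9)·81 + (5/18)·121 = 163/3
Var(X) = 163/3 − (38/9)² = 2957/81

2957/81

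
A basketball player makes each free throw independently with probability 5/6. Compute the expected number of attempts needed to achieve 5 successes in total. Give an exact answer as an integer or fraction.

By linearity (sum of 5 independent geometric waits), E[trials] = 5/p = 5/(5/6) = 6.

6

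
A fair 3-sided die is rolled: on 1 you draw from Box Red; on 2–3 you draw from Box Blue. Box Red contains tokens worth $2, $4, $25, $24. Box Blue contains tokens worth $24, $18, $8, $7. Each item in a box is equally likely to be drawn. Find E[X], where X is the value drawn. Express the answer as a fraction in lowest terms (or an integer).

E[X | Box Red] = (2 + 4 + 25 + 24)/4 = 55/4
E[X | Box Blue] = (24 + 18 + 8 + 7)/4 = 57/4
E[X] = (1/3)·55/4 + (2/3)·57/4 = 169/12

169/12 dollars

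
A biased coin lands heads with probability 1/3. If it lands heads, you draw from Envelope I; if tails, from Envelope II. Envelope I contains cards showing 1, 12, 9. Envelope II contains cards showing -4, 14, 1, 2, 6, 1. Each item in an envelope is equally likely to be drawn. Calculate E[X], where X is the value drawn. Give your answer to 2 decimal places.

4.67

E[X | Envelope I] = (1 + 12 + 9)/3 = 22/3
E[X | Envelope II] = (-4 + 14 + 1 + 2 + 6 + 1)/6 = 10/3
E[X] = (1/3)·22/3 + (2/3)·10/3 = 14/3 ≈ 4.67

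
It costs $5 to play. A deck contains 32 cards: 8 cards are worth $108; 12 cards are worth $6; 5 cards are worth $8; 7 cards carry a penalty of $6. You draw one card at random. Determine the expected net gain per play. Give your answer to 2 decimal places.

E[payout] = (8/32)·108 + (12/32)·6 + (5/32)·8 + (7/32)·(-6) = 467/16
Expected profit = 467/16 − 5 = 387/16 ≈ $24.19

$24.19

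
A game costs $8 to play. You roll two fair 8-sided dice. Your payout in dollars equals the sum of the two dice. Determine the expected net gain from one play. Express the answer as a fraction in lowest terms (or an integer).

Distribution of the sum of the two dice: 2 w.p. 1/64, 3 w.p. 1/32, 4 w.p. 3/64, 5 w.p. 1/16, 6 w.p. 5/64, 7 w.p. 3/32, …
E[payout] = (1/64)·2 + (1/32)·3 + (3/64)·4 + (1/16)·5 + (5/64)·6 + (3/32)·7 + (7/64)·8 + (1/8)·9 + (7/64)·10 + (3/32)·11 + (5/64)·12 + (1/16)·13 + (3/64)·14 + (1/32)·15 + (1/64)·16 = 9
Expected profit = 9 − 8 = 1

$1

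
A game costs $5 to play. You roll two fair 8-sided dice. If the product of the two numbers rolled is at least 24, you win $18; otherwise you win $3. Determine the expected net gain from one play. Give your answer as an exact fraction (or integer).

29/8 dollars

E[payout] = (5/8)·3 + (3/8)·18 = 69/8
Expected profit = 69/8 − 5 = 29/8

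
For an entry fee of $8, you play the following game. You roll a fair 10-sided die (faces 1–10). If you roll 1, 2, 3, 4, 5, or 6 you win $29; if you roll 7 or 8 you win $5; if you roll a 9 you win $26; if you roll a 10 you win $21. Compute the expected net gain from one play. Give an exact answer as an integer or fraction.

151/10 dollars

E[payout] = (1/5)·5 + (1/10)·21 + (1/10)·26 + (3/5)·29 = 231/10
Expected profit = 231/10 − 8 = 151/10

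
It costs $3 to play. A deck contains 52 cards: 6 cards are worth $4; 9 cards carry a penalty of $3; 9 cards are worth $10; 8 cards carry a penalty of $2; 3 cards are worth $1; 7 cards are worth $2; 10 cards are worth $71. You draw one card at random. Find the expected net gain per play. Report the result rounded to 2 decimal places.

$12.35

E[payout] = (6/52)·4 + (9/52)·(-3) + (9/52)·10 + (8/52)·(-2) + (3/52)·1 + (7/52)·2 + (10/52)·71 = 399/26
Expected profit = 399/26 − 3 = 321/26 ≈ $12.35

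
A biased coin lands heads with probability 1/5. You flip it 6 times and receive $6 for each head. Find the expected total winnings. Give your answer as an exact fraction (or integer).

E[#heads] = 6·1/5 = 6/5 (linearity over flips).
E[winnings] = 6·6/5 = 36/5.

36/5 dollars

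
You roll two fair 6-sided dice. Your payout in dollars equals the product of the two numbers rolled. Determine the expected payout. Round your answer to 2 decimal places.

Distribution of the product of the two numbers rolled: 1 w.p. 1/36, 2 w.p. 1/18, 3 w.p. 1/18, 4 w.p. 1/12, 5 w.p. 1/18, 6 w.p. 1/9, …
E[payout] = (1/36)·1 + (1/18)·2 + (1/18)·3 + (1/12)·4 + (1/18)·5 + (1/9)·6 + (1/18)·8 + (1/36)·9 + (1/18)·10 + (1/9)·12 + (1/18)·15 + (1/36)·16 + (1/18)·18 + (1/18)·20 + (1/18)·24 + (1/36)·25 + (1/18)·30 + (1/36)·36 = 49/4
≈ $12.25

$12.25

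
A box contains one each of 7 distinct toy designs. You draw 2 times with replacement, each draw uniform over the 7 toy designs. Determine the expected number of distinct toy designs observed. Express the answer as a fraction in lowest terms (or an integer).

Let Xⱼ=1 if type j appears at least once. P(Xⱼ=1) = 1 − ((7−1)/7)^2 = 13/49.
E[#distinct] = 7·13/49 = 13/7.

13/7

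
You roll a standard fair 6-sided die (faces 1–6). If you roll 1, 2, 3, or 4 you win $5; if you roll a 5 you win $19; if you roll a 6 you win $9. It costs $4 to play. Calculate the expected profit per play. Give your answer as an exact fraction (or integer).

$4

E[payout] = (2/3)·5 + (1/6)·9 + (1/6)·19 = 8
Expected profit = 8 − 4 = 4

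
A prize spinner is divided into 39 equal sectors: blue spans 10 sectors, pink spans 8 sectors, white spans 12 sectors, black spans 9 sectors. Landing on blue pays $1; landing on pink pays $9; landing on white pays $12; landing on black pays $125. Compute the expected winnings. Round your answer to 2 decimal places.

E[payout] = (10/39)·1 + (8/39)·9 + (12/39)·12 + (9/39)·125 = 1351/39
≈ $34.64

$34.64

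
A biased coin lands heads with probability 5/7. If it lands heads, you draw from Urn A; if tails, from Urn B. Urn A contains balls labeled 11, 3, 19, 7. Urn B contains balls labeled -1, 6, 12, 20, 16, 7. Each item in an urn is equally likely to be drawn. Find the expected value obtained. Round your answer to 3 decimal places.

E[X | Urn A] = (11 + 3 + 19 + 7)/4 = 10
E[X | Urn B] = (-1 + 6 + 12 + 20 + 16 + 7)/6 = 10
E[X] = (5/7)·10 + (2/7)·10 = 10 ≈ 10.000

10.000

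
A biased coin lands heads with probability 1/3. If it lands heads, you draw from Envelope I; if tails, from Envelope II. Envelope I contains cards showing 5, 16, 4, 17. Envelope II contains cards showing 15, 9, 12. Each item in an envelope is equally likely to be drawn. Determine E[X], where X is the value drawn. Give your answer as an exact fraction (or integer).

23/2

E[X | Envelope I] = (5 + 16 + 4 + 17)/4 = 21/2
E[X | Envelope II] = (15 + 9 + 12)/3 = 12
E[X] = (1/3)·21/2 + (2/3)·12 = 23/2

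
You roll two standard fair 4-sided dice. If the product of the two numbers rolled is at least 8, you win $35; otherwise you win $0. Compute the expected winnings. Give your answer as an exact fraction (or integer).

E[payout] = (5/8)·0 + (3/8)·35 = 105/8

105/8 dollars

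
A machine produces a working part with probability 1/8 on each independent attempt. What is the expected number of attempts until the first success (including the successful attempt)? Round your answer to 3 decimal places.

For a geometric distribution, E[trials] = 1/p = 1/(1/8) = 8.
≈ 8.000

8.000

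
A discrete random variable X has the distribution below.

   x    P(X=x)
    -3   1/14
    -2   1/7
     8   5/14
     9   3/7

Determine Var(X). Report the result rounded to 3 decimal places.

E[X] = (1/14)·(-3) + (1/7)·(-2) + (5/14)·8 + (3/7)·9 = 87/14
E[X²] = (1/14)·9 + (1/7)·4 + (5/14)·64 + (3/7)·81 = 823/14
Var(X) = 823/14 − (87/14)² = 3953/196 ≈ 20.168

20.168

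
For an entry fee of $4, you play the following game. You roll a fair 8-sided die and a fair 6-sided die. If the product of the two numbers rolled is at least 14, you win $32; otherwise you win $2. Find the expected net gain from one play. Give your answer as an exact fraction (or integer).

E[payout] = (25/48)·2 + (23/48)·32 = 131/8
Expected profit = 131/8 − 4 = 99/8

99/8 dollars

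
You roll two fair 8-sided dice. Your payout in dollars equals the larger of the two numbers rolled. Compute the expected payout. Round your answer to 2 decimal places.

Distribution of the larger of the two numbers rolled: 1 w.p. 1/64, 2 w.p. 3/64, 3 w.p. 5/64, 4 w.p. 7/64, 5 w.p. 9/64, 6 w.p. 11/64, …
E[payout] = (1/64)·1 + (3/64)·2 + (5/64)·3 + (7/64)·4 + (9/64)·5 + (11/64)·6 + (13/64)·7 + (15/64)·8 = 93/16
≈ $5.81

$5.81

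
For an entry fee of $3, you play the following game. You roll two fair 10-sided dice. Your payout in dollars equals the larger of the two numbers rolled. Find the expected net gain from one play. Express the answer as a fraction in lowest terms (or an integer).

Distribution of the larger of the two numbers rolled: 1 w.p. 1/100, 2 w.p. 3/100, 3 w.p. 1/20, 4 w.p. 7/100, 5 w.p. 9/100, 6 w.p. 11/100, …
E[payout] = (1/100)·1 + (3/100)·2 + (1/20)·3 + (7/100)·4 + (9/100)·5 + (11/100)·6 + (13/100)·7 + (3/20)·8 + (17/100)·9 + (19/100)·10 = 143/20
Expected profit = 143/20 − 3 = 83/20

83/20 dollars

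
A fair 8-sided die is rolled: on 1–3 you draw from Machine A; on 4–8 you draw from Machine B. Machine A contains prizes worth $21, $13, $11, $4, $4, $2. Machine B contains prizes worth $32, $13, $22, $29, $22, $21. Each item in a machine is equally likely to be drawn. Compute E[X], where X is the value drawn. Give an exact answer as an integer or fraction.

215/12 dollars

E[X | Machine A] = (21 + 13 + 11 + 4 + 4 + 2)/6 = 55/6
E[X | Machine B] = (32 + 13 + 22 + 29 + 22 + 21)/6 = 139/6
E[X] = (3/8)·55/6 + (5/8)·139/6 = 215/12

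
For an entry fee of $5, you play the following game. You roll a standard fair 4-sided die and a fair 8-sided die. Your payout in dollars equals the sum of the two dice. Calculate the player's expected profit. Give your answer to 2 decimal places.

Distribution of the sum of the two dice: 2 w.p. 1/32, 3 w.p. 1/16, 4 w.p. 3/32, 5 w.p. 1/8, 6 w.p. 1/8, 7 w.p. 1/8, …
E[payout] = (1/32)·2 + (1/16)·3 + (3/32)·4 + (1/8)·5 + (1/8)·6 + (1/8)·7 + (1/8)·8 + (1/8)·9 + (3/32)·10 + (1/16)·11 + (1/32)·12 = 7
Expected profit = 7 − 5 = 2 ≈ $2.00

$2.00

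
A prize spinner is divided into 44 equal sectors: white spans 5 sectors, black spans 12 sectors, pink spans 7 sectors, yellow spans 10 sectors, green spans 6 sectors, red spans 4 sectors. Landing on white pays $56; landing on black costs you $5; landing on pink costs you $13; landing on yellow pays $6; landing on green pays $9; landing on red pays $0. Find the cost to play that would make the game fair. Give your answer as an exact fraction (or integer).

E[payout] = (5/44)·56 + (12/44)·(-5) + (7/44)·(-13) + (10/44)·6 + (6/44)·9 + (4/44)·0 = 243/44
Fair fee = E[payout] = 243/44

243/44 dollars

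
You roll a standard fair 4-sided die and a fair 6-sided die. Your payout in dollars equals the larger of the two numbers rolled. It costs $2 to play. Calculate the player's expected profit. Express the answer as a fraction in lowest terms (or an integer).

23/12 dollars

Distribution of the larger of the two numbers rolled: 1 w.p. 1/24, 2 w.p. 1/8, 3 w.p. 5/24, 4 w.p. 7/24, 5 w.p. 1/6, 6 w.p. 1/6
E[payout] = (1/24)·1 + (1/8)·2 + (5/24)·3 + (7/24)·4 + (1/6)·5 + (1/6)·6 = 47/12
Expected profit = 47/12 − 2 = 23/12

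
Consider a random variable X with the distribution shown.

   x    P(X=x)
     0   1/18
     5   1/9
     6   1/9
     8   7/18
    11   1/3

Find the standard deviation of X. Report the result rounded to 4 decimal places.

2.8284

E[X] = 8, E[X²] = 72
Var(X) = E[X²] − (E[X])² = 72 − 64 = 8
SD(X) = √(8) ≈ 2.8284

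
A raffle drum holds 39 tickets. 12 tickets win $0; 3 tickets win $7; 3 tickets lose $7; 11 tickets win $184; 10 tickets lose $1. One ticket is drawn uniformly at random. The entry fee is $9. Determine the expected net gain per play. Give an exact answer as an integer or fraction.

E[payout] = (12/39)·0 + (3/39)·7 + (3/39)·(-7) + (11/39)·184 + (10/39)·(-1) = 2014/39
Expected profit = 2014/39 − 9 = 1663/39

1663/39 dollars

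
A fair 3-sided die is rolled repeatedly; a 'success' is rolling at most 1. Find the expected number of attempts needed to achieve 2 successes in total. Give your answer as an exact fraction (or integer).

6

By linearity (sum of 2 independent geometric waits), E[trials] = 2/p = 2/(1/3) = 6.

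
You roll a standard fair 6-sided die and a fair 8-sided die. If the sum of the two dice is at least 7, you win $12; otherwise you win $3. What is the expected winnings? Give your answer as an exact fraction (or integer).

147/16 dollars

E[payout] = (5/16)·3 + (11/16)·12 = 147/16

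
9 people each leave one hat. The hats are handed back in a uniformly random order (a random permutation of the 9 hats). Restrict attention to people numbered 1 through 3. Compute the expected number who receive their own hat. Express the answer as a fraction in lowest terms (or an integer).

Let Xᵢ = 1 if person i gets their own hat. For each i, P(Xᵢ=1) = 1/9.
By linearity of expectation, E[X₁+…+X_3] = 3·(1/9) = 1/3.

1/3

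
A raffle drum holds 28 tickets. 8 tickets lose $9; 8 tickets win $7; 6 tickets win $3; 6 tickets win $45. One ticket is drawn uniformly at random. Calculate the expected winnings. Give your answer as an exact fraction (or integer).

E[payout] = (8/28)·(-9) + (8/28)·7 + (6/28)·3 + (6/28)·45 = 68/7

68/7 dollars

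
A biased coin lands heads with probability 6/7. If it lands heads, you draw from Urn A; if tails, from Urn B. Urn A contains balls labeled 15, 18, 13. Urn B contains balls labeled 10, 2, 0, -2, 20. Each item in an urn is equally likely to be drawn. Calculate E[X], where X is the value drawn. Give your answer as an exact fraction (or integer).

E[X | Urn A] = (15 + 18 + 13)/3 = 46/3
E[X | Urn B] = (10 + 2 + 0 − 2 + 20)/5 = 6
E[X] = (6/7)·46/3 + (1/7)·6 = 14

14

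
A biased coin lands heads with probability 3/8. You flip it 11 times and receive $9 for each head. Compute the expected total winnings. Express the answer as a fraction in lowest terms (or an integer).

E[#heads] = 11·3/8 = 33/8 (linearity over flips).
E[winnings] = 9·33/8 = 297/8.

297/8 dollars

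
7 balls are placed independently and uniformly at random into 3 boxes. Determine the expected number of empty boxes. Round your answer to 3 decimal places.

0.176

Let Xⱼ=1 if box j is empty. P(Xⱼ=1) = ((3-1)/3)^7 = 128/2187.
By linearity, E[#empty] = 3·128/2187 = 128/729.
≈ 0.176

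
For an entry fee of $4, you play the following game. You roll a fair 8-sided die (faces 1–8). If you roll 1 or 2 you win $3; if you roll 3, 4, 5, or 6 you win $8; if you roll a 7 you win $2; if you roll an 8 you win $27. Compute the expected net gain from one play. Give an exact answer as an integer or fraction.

E[payout] = (1/8)·2 + (1/4)·3 + (1/2)·8 + (1/8)·27 = 67/8
Expected profit = 67/8 − 4 = 35/8

35/8 dollars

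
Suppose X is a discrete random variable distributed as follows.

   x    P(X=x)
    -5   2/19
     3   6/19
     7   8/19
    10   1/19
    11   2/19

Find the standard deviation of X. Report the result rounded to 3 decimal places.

4.310

E[X] = 96/19, E[X²] = 838/19
Var(X) = E[X²] − (E[X])² = 838/19 − 9216/361 = 6706/361
SD(X) = √(6706/361) ≈ 4.310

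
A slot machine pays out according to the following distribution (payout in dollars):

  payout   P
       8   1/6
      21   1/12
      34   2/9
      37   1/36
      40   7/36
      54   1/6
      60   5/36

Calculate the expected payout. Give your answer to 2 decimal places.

E[X] = (1/6)·8 + (1/12)·21 + (2/9)·34 + (1/36)·37 + (7/36)·40 + (1/6)·54 + (5/36)·60
     = 331/9 ≈ 36.78

$36.78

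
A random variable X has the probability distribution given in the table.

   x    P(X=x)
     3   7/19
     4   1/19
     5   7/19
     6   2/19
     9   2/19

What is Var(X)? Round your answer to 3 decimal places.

E[X] = (7/19)·3 + (1/19)·4 + (7/19)·5 + (2/19)·6 + (2/19)·9 = 90/19
E[X²] = (7/19)·9 + (1/19)·16 + (7/19)·25 + (2/19)·36 + (2/19)·81 = 488/19
Var(X) = 488/19 − (90/19)² = 1172/361 ≈ 3.247

3.247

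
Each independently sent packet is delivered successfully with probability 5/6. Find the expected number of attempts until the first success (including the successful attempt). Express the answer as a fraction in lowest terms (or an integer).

For a geometric distribution, E[trials] = 1/p = 1/(5/6) = 6/5.

6/5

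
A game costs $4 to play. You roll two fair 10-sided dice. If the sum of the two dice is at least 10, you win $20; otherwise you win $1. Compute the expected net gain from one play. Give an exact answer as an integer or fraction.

229/25 dollars

E[payout] = (9/25)·1 + (16/25)·20 = 329/25
Expected profit = 329/25 − 4 = 229/25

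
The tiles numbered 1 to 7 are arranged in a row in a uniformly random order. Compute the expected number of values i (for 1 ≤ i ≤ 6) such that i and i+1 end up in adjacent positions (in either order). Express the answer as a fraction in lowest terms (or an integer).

12/7

For each i ∈ {1,…,6}, let Xᵢ = 1 if i and i+1 are adjacent. P(Xᵢ=1) = 2·(7−1)!/7! = 2/7.
By linearity, E[ΣXᵢ] = (6)·(2/7) = 12/7.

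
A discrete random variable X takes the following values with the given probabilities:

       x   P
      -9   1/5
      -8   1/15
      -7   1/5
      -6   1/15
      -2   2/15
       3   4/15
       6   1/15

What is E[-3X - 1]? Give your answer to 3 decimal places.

8.600

E[-3x-1] = (1/5)·26 + (1/15)·23 + (1/5)·20 + (1/15)·17 + (2/15)·5 + (4/15)·(-10) + (1/15)·(-19)
     = 43/5 ≈ 8.600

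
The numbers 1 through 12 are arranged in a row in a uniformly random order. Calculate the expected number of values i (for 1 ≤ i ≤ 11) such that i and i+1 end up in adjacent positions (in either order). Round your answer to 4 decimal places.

1.8333

For each i ∈ {1,…,11}, let Xᵢ = 1 if i and i+1 are adjacent. P(Xᵢ=1) = 2·(12−1)!/12! = 2/12.
By linearity, E[ΣXᵢ] = (11)·(2/12) = 11/6.
≈ 1.8333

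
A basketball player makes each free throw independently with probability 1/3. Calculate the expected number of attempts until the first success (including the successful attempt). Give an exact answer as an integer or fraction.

3

For a geometric distribution, E[trials] = 1/p = 1/(1/3) = 3.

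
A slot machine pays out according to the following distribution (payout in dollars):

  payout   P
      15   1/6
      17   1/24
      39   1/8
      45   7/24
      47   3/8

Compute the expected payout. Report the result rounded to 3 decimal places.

$38.833

E[X] = (1/6)·15 + (1/24)·17 + (1/8)·39 + (7/24)·45 + (3/8)·47
     = 233/6 ≈ 38.833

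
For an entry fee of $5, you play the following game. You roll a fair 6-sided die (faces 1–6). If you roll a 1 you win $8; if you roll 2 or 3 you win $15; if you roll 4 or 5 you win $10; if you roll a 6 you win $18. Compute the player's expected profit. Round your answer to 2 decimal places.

$7.67

E[payout] = (1/6)·8 + (1/3)·10 + (1/3)·15 + (1/6)·18 = 38/3
Expected profit = 38/3 − 5 = 23/3 ≈ $7.67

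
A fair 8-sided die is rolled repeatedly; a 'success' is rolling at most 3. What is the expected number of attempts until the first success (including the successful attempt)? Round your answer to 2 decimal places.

2.67

For a geometric distribution, E[trials] = 1/p = 1/(3/8) = 8/3.
≈ 2.67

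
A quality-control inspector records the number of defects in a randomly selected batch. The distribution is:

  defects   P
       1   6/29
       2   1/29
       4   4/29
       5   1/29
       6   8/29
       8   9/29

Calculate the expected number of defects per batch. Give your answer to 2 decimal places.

E[X] = (6/29)·1 + (1/29)·2 + (4/29)·4 + (1/29)·5 + (8/29)·6 + (9/29)·8
     = 149/29 ≈ 5.14

5.14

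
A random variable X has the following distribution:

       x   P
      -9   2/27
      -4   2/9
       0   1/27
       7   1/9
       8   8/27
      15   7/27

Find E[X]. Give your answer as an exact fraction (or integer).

E[X] = (2/27)·(-9) + (2/9)·(-4) + (1/27)·0 + (1/9)·7 + (8/27)·8 + (7/27)·15
     = 148/27

148/27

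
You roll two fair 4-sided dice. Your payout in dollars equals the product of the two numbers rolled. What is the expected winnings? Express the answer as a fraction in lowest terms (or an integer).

25/4 dollars

Distribution of the product of the two numbers rolled: 1 w.p. 1/16, 2 w.p. 1/8, 3 w.p. 1/8, 4 w.p. 3/16, 6 w.p. 1/8, 8 w.p. 1/8, …
E[payout] = (1/16)·1 + (1/8)·2 + (1/8)·3 + (3/16)·4 + (1/8)·6 + (1/8)·8 + (1/16)·9 + (1/8)·12 + (1/16)·16 = 25/4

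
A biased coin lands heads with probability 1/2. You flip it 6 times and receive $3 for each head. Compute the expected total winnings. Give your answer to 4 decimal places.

E[#heads] = 6·1/2 = 3 (linearity over flips).
E[winnings] = 3·3 = 9.
≈ 9.0000

$9.0000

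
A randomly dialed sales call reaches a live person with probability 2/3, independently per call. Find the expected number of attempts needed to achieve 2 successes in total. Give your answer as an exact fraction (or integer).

3

By linearity (sum of 2 independent geometric waits), E[trials] = 2/p = 2/(2/3) = 3.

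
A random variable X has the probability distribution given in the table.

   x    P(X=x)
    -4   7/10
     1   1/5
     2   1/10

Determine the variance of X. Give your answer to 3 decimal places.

6.040

E[X] = (7/10)·(-4) + (1/5)·1 + (1/10)·2 = -12/5
E[X²] = (7/10)·16 + (1/5)·1 + (1/10)·4 = 59/5
Var(X) = 59/5 − (-12/5)² = 151/25 ≈ 6.040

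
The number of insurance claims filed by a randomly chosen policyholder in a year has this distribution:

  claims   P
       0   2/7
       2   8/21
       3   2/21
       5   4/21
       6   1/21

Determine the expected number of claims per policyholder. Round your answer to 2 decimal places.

E[X] = (2/7)·0 + (8/21)·2 + (2/21)·3 + (4/21)·5 + (1/21)·6
     = 16/7 ≈ 2.29

2.29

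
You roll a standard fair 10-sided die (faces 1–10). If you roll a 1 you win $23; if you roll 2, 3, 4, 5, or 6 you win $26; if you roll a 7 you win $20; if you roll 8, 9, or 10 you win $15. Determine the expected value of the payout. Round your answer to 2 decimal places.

E[payout] = (3/10)·15 + (1/10)·20 + (1/10)·23 + (1/2)·26 = 109/5
≈ $21.80

$21.80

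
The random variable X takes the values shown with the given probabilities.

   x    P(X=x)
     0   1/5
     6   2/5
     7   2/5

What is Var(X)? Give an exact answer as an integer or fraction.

E[X] = (1/5)·0 + (2/5)·6 + (2/5)·7 = 26/5
E[X²] = (1/5)·0 + (2/5)·36 + (2/5)·49 = 34
Var(X) = 34 − (26/5)² = 174/25

174/25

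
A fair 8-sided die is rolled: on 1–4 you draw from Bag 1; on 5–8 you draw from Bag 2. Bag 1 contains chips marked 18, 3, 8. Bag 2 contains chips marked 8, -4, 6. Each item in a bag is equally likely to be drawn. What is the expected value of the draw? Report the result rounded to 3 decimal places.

6.500

E[X | Bag 1] = (18 + 3 + 8)/3 = 29/3
E[X | Bag 2] = (8 − 4 + 6)/3 = 10/3
E[X] = (1/2)·29/3 + (1/2)·10/3 = 13/2 ≈ 6.500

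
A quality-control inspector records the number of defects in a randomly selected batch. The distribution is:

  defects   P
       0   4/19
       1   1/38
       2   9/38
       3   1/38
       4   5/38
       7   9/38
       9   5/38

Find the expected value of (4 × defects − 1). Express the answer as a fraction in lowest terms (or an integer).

281/19

E[4x-1] = (4/19)·(-1) + (1/38)·3 + (9/38)·7 + (1/38)·11 + (5/38)·15 + (9/38)·27 + (5/38)·35
     = 281/19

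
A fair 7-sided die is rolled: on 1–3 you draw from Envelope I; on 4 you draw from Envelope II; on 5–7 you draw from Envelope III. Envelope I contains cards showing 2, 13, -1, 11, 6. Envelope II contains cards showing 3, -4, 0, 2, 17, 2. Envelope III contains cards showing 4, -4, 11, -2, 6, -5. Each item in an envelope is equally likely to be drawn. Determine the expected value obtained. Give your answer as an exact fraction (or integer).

404/105

E[X | Envelope I] = (2 + 13 − 1 + 11 + 6)/5 = 31/5
E[X | Envelope II] = (3 − 4 + 0 + 2 + 17 + 2)/6 = 10/3
E[X | Envelope III] = (4 − 4 + 11 − 2 + 6 − 5)/6 = 5/3
E[X] = (3/7)·31/5 + (1/7)·10/3 + (3/7)·5/3 = 404/105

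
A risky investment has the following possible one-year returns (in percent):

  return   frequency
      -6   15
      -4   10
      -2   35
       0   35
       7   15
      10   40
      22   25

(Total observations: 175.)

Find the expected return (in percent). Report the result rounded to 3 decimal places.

Total = 175, so P(return=-6) = 15/175, etc.
E[X] = (3/35)·(-6) + (2/35)·(-4) + (1/5)·(-2) + (1/5)·0 + (3/35)·7 + (8/35)·10 + (1/7)·22
     = 171/35 ≈ 4.886

4.886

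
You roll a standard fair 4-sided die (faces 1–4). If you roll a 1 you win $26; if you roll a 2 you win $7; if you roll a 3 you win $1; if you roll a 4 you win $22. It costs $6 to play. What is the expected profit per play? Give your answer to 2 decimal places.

$8.00

E[payout] = (1/4)·1 + (1/4)·7 + (1/4)·22 + (1/4)·26 = 14
Expected profit = 14 − 6 = 8 ≈ $8.00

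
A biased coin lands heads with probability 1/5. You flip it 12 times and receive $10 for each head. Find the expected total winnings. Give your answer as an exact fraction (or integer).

$24

E[#heads] = 12·1/5 = 12/5 (linearity over flips).
E[winnings] = 10·12/5 = 24.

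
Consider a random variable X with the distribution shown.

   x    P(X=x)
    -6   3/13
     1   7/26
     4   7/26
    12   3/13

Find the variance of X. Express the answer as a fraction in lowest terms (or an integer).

26133/676

E[X] = (3/13)·(-6) + (7/26)·1 + (7/26)·4 + (3/13)·12 = 71/26
E[X²] = (3/13)·36 + (7/26)·1 + (7/26)·16 + (3/13)·144 = 1199/26
Var(X) = 1199/26 − (71/26)² = 26133/676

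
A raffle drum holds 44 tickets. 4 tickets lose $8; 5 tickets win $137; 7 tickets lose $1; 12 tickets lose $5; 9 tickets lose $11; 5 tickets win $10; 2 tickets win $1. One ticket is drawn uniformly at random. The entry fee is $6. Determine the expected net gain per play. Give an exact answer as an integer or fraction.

E[payout] = (4/44)·(-8) + (5/44)·137 + (7/44)·(-1) + (12/44)·(-5) + (9/44)·(-11) + (5/44)·10 + (2/44)·1 = 49/4
Expected profit = 49/4 − 6 = 25/4

25/4 dollars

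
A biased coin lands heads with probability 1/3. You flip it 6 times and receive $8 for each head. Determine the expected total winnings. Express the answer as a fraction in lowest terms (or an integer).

E[#heads] = 6·1/3 = 2 (linearity over flips).
E[winnings] = 8·2 = 16.

$16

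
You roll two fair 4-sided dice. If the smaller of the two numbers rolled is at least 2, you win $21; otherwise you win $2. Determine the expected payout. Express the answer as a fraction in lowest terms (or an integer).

E[payout] = (7/16)·2 + (9/16)·21 = 203/16

203/16 dollars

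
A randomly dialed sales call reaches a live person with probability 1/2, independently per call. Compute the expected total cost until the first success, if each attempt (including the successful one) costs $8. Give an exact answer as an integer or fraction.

$16

E[#attempts] = 1/p = 2; E[cost] = 8·2 = 16.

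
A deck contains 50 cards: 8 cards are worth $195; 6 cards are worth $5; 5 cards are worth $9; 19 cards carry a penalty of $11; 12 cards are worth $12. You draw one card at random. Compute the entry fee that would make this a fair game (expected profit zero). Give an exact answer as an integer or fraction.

E[payout] = (8/50)·195 + (6/50)·5 + (5/50)·9 + (19/50)·(-11) + (12/50)·12 = 157/5
Fair fee = E[payout] = 157/5

157/5 dollars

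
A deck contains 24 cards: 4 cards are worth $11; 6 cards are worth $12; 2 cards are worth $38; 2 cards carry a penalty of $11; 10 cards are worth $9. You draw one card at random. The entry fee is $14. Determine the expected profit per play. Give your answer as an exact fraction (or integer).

-19/6 dollars

E[payout] = (4/24)·11 + (6/24)·12 + (2/24)·38 + (2/24)·(-11) + (10/24)·9 = 65/6
Expected profit = 65/6 − 14 = -19/6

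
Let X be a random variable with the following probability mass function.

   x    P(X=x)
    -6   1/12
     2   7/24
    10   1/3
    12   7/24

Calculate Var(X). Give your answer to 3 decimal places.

31.660

E[X] = (1/12)·(-6) + (7/24)·2 + (1/3)·10 + (7/24)·12 = 83/12
E[X²] = (1/12)·36 + (7/24)·4 + (1/3)·100 + (7/24)·144 = 159/2
Var(X) = 159/2 − (83/12)² = 4559/144 ≈ 31.660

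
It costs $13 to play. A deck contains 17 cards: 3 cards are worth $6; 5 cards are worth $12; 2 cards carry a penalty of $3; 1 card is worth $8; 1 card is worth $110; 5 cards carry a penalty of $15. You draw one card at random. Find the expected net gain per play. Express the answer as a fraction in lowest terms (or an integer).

E[payout] = (3/17)·6 + (5/17)·12 + (2/17)·(-3) + (1/17)·8 + (1/17)·110 + (5/17)·(-15) = 115/17
Expected profit = 115/17 − 13 = -106/17

-106/17 dollars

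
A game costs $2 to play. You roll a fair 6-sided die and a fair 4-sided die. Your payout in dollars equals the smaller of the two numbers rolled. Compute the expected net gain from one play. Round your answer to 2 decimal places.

Distribution of the smaller of the two numbers rolled: 1 w.p. 3/8, 2 w.p. 7/24, 3 w.p. 5/24, 4 w.p. 1/8
E[payout] = (3/8)·1 + (7/24)·2 + (5/24)·3 + (1/8)·4 = 25/12
Expected profit = 25/12 − 2 = 1/12 ≈ $0.08

$0.08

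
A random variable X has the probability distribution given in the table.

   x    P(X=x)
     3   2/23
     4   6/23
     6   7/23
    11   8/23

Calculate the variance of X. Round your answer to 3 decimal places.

9.607

E[X] = (2/23)·3 + (6/23)·4 + (7/23)·6 + (8/23)·11 = 160/23
E[X²] = (2/23)·9 + (6/23)·16 + (7/23)·36 + (8/23)·121 = 58
Var(X) = 58 − (160/23)² = 5082/529 ≈ 9.607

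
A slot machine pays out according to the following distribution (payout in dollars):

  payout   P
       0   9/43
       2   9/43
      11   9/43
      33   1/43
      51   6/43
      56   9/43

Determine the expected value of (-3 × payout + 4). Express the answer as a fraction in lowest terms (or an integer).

E[-3x+4] = (9/43)·4 + (9/43)·(-2) + (9/43)·(-29) + (1/43)·(-95) + (6/43)·(-149) + (9/43)·(-164)
     = -2708/43

-2708/43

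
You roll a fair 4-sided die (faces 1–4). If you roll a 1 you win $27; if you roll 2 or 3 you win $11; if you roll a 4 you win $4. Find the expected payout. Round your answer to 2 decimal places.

E[payout] = (1/4)·4 + (1/2)·11 + (1/4)·27 = 53/4
≈ $13.25

$13.25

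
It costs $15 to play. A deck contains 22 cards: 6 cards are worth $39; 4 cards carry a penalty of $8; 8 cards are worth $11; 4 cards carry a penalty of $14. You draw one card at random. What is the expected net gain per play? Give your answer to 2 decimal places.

-$4.36

E[payout] = (6/22)·39 + (4/22)·(-8) + (8/22)·11 + (4/22)·(-14) = 117/11
Expected profit = 117/11 − 15 = -48/11 ≈ -$4.36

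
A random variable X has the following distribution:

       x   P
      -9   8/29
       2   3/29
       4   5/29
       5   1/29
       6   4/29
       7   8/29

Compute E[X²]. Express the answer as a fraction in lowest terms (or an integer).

1301/29

E[X²] = (8/29)·81 + (3/29)·4 + (5/29)·16 + (1/29)·25 + (4/29)·36 + (8/29)·49
     = 1301/29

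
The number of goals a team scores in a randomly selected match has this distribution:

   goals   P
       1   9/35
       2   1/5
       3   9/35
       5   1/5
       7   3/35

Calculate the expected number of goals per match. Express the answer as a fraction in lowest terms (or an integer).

E[X] = (9/35)·1 + (1/5)·2 + (9/35)·3 + (1/5)·5 + (3/35)·7
     = 106/35

106/35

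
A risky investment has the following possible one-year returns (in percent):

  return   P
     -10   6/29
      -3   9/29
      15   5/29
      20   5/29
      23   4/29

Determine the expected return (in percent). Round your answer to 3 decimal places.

6.207

E[X] = (6/29)·(-10) + (9/29)·(-3) + (5/29)·15 + (5/29)·20 + (4/29)·23
     = 180/29 ≈ 6.207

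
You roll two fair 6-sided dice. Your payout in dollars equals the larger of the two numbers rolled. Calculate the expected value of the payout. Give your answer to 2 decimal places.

$4.47

Distribution of the larger of the two numbers rolled: 1 w.p. 1/36, 2 w.p. 1/12, 3 w.p. 5/36, 4 w.p. 7/36, 5 w.p. 1/4, 6 w.p. 11/36
E[payout] = (1/36)·1 + (1/12)·2 + (5/36)·3 + (7/36)·4 + (1/4)·5 + (11/36)·6 = 161/36
≈ $4.47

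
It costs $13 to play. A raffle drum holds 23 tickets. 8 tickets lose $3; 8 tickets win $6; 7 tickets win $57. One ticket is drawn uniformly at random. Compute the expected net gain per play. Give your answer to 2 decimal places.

E[payout] = (8/23)·(-3) + (8/23)·6 + (7/23)·57 = 423/23
Expected profit = 423/23 − 13 = 124/23 ≈ $5.39

$5.39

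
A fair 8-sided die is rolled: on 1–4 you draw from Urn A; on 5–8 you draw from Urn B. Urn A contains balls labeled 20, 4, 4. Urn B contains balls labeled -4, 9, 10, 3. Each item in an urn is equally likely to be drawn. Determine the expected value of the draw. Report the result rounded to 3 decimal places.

E[X | Urn A] = (20 + 4 + 4)/3 = 28/3
E[X | Urn B] = (-4 + 9 + 10 + 3)/4 = 9/2
E[X] = (1/2)·28/3 + (1/2)·9/2 = 83/12 ≈ 6.917

6.917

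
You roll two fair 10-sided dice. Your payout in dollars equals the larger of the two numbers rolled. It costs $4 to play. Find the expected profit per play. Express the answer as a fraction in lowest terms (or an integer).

63/20 dollars

Distribution of the larger of the two numbers rolled: 1 w.p. 1/100, 2 w.p. 3/100, 3 w.p. 1/20, 4 w.p. 7/100, 5 w.p. 9/100, 6 w.p. 11/100, …
E[payout] = (1/100)·1 + (3/100)·2 + (1/20)·3 + (7/100)·4 + (9/100)·5 + (11/100)·6 + (13/100)·7 + (3/20)·8 + (17/100)·9 + (19/100)·10 = 143/20
Expected profit = 143/20 − 4 = 63/20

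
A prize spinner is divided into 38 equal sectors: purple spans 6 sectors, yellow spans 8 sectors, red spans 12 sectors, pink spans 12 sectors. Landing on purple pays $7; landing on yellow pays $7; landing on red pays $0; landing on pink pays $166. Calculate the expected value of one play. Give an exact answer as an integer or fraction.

E[payout] = (6/38)·7 + (8/38)·7 + (12/38)·0 + (12/38)·166 = 55

$55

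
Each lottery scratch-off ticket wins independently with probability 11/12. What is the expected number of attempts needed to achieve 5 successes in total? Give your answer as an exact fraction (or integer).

By linearity (sum of 5 independent geometric waits), E[trials] = 5/p = 5/(11/12) = 60/11.

60/11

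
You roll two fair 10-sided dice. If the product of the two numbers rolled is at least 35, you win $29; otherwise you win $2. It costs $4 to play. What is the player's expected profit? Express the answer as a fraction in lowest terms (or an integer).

799/100 dollars

E[payout] = (63/100)·2 + (37/100)·29 = 1199/100
Expected profit = 1199/100 − 4 = 799/100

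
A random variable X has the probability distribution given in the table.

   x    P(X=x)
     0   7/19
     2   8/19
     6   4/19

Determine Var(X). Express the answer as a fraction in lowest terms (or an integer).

1744/361

E[X] = (7/19)·0 + (8/19)·2 + (4/19)·6 = 40/19
E[X²] = (7/19)·0 + (8/19)·4 + (4/19)·36 = 176/19
Var(X) = 176/19 − (40/19)² = 1744/361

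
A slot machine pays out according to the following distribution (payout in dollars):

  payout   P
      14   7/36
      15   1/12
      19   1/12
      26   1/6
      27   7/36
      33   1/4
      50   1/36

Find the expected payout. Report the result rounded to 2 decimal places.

E[X] = (7/36)·14 + (1/12)·15 + (1/12)·19 + (1/6)·26 + (7/36)·27 + (1/4)·33 + (1/36)·50
     = 223/9 ≈ 24.78

$24.78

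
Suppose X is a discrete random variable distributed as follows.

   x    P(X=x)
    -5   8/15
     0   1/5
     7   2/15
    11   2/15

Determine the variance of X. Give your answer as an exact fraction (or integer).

8084/225

E[X] = (8/15)·(-5) + (1/5)·0 + (2/15)·7 + (2/15)·11 = -4/15
E[X²] = (8/15)·25 + (1/5)·0 + (2/15)·49 + (2/15)·121 = 36
Var(X) = 36 − (-4/15)² = 8084/225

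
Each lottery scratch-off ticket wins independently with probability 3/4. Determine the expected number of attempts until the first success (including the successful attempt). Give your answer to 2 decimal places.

For a geometric distribution, E[trials] = 1/p = 1/(3/4) = 4/3.
≈ 1.33

1.33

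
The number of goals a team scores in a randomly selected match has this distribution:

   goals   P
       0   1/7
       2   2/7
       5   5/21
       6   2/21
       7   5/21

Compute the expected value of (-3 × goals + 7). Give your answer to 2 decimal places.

E[-3x+7] = (1/7)·7 + (2/7)·1 + (5/21)·(-8) + (2/21)·(-11) + (5/21)·(-14)
     = -5 ≈ -5.00

-5.00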